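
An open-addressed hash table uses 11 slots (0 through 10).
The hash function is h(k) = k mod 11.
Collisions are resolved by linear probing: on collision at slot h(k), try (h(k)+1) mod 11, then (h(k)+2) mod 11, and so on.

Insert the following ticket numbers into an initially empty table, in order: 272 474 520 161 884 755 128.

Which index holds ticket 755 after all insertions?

272: h=8 → slot 8
474: h=1 → slot 1
520: h=3 → slot 3
161: h=7 → slot 7
884: h=4 → slot 4
755: h=7, probe 7,8,9 → slot 9
128: h=7, probe 7,8,9,10 → slot 10
Table: [—, 474, —, 520, 884, —, —, 161, 272, 755, 128]

9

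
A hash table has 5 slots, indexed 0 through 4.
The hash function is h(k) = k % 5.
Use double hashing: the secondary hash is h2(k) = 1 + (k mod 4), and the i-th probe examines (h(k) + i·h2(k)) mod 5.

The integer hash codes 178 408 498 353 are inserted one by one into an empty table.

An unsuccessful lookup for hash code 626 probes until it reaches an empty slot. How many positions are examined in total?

178 hashes to 3; slot 3 is free => place at 3.
408 hashes to 3, h2=1; 3 taken => place at 4.
498 hashes to 3, h2=3; 3 taken => place at 1.
353 hashes to 3, h2=2; 3 taken => place at 0.
Table: [353, 498, ., 178, 408]
Lookup 626: h=1, h2=3, probe 1,4,2 → slot 2 empty, not found.

3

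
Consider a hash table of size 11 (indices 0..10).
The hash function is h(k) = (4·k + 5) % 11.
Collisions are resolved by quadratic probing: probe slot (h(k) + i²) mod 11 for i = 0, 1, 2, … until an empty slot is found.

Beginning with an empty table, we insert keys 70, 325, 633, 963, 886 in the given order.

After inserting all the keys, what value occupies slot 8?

633

70 hashes to 10; slot 10 is free -> place at 10.
325 hashes to 7; slot 7 is free -> place at 7.
633 hashes to 7; 7 taken -> place at 8.
963 hashes to 7; 7,8 taken -> place at 0.
886 hashes to 7; 7,8,0 taken -> place at 5.
Table: [963, ∅, ∅, ∅, ∅, 886, ∅, 325, 633, ∅, 70]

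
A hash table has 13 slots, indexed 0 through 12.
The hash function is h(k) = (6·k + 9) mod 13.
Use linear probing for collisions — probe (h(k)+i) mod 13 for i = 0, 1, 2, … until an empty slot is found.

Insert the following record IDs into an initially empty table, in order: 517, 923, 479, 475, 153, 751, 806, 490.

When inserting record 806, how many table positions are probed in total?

3

517 hashes to 4; slot 4 is free → place at 4.
923 hashes to 9; slot 9 is free → place at 9.
479 hashes to 10; slot 10 is free → place at 10.
475 hashes to 12; slot 12 is free → place at 12.
153 hashes to 4; 4 taken → place at 5.
751 hashes to 4; 4,5 taken → place at 6.
806 hashes to 9; 9,10 taken → place at 11.
490 hashes to 11; 11,12 taken → place at 0.
Table: [490, _, _, _, 517, 153, 751, _, _, 923, 479, 806, 475]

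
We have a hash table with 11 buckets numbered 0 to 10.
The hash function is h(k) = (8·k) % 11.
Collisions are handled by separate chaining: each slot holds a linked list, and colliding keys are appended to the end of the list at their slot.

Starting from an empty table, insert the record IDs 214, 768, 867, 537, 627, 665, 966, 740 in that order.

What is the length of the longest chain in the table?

4

214 → bucket 7
768 → bucket 6
867 → bucket 6 (collision)
537 → bucket 6 (collision)
627 → bucket 0
665 → bucket 7 (collision)
966 → bucket 6 (collision)
740 → bucket 2
Final buckets:
0: 627
1: .
2: 740
3: .
4: .
5: .
6: 768 -> 867 -> 537 -> 966
7: 214 -> 665
8: .
9: .
10: .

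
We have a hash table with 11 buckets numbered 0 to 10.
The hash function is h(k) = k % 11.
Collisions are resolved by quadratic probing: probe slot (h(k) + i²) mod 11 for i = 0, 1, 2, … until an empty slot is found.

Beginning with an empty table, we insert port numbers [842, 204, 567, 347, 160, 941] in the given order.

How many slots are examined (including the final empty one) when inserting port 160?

842: h=6 -> slot 6
204: h=6, probe 6,7 -> slot 7
567: h=6, probe 6,7,10 -> slot 10
347: h=6, probe 6,7,10,4 -> slot 4
160: h=6, probe 6,7,10,4,0 -> slot 0
941: h=6, probe 6,7,10,4,0,9 -> slot 9
Table: [160, —, —, —, 347, —, 842, 204, —, 941, 567]

5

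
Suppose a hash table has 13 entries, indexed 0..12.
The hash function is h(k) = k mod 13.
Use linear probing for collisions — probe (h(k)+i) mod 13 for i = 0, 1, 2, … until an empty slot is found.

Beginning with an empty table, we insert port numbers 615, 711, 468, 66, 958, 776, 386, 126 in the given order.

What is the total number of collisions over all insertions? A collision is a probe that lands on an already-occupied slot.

Insert 615: h=4, slot 4 empty => index 4.
Insert 711: h=9, slot 9 empty => index 9.
Insert 468: h=0, slot 0 empty => index 0.
Insert 66: h=1, slot 1 empty => index 1.
Insert 958: h=9, slot 9 occupied => index 10.
Insert 776: h=9, slots 9,10 occupied => index 11.
Insert 386: h=9, slots 9,10,11 occupied => index 12.
Insert 126: h=9, slots 9,10,11,12,0,1 occupied => index 2.
Table: [468, 66, 126, ∅, 615, ∅, ∅, ∅, ∅, 711, 958, 776, 386]

12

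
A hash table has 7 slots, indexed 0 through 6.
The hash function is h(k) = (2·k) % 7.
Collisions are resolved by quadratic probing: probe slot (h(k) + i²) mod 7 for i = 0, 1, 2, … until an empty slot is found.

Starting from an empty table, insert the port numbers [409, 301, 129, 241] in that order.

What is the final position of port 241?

409 hashes to 6; slot 6 is free => place at 6.
301 hashes to 0; slot 0 is free => place at 0.
129 hashes to 6; 6,0 taken => place at 3.
241 hashes to 6; 6,0,3 taken => place at 1.
Table: [301, 241, ∅, 129, ∅, ∅, 409]

1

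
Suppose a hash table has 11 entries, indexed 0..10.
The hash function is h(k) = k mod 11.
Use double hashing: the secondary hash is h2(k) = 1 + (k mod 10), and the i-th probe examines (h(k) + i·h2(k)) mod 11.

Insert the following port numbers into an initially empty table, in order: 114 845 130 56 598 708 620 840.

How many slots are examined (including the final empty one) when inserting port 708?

3

Insert 114: h=4, slot 4 empty -> index 4.
Insert 845: h=9, slot 9 empty -> index 9.
Insert 130: h=9, h2=1, slot 9 occupied -> index 10.
Insert 56: h=1, slot 1 empty -> index 1.
Insert 598: h=4, h2=9, slot 4 occupied -> index 2.
Insert 708: h=4, h2=9, slots 4,2 occupied -> index 0.
Insert 620: h=4, h2=1, slot 4 occupied -> index 5.
Insert 840: h=4, h2=1, slots 4,5 occupied -> index 6.
Table: [708, 56, 598, -, 114, 620, 840, -, -, 845, 130]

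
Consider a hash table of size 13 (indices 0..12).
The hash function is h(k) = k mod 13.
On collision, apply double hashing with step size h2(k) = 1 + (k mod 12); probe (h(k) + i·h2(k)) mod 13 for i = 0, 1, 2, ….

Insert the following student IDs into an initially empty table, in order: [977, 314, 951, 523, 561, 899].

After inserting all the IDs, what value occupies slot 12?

Insert 977: h=2, slot 2 empty => index 2.
Insert 314: h=2, h2=3, slot 2 occupied => index 5.
Insert 951: h=2, h2=4, slot 2 occupied => index 6.
Insert 523: h=3, slot 3 empty => index 3.
Insert 561: h=2, h2=10, slot 2 occupied => index 12.
Insert 899: h=2, h2=12, slot 2 occupied => index 1.
Table: [-, 899, 977, 523, -, 314, 951, -, -, -, -, -, 561]

561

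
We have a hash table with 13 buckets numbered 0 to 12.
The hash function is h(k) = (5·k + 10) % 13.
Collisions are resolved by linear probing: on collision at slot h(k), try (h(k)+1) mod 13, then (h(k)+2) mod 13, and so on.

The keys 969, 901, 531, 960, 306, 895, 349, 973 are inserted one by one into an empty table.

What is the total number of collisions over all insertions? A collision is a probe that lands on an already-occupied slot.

969 hashes to 6; slot 6 is free => place at 6.
901 hashes to 4; slot 4 is free => place at 4.
531 hashes to 0; slot 0 is free => place at 0.
960 hashes to 0; 0 taken => place at 1.
306 hashes to 6; 6 taken => place at 7.
895 hashes to 0; 0,1 taken => place at 2.
349 hashes to 0; 0,1,2 taken => place at 3.
973 hashes to 0; 0,1,2,3,4 taken => place at 5.
Table: [531, 960, 895, 349, 901, 973, 969, 306, -, -, -, -, -]

12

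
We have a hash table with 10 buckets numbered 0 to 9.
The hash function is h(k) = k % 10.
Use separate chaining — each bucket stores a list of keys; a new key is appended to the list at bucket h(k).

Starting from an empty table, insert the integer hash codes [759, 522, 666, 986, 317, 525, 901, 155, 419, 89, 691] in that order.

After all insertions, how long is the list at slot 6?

759 → bucket 9
522 → bucket 2
666 → bucket 6
986 → bucket 6 (collision)
317 → bucket 7
525 → bucket 5
901 → bucket 1
155 → bucket 5 (collision)
419 → bucket 9 (collision)
89 → bucket 9 (collision)
691 → bucket 1 (collision)
Final buckets:
0: -
1: 901 -> 691
2: 522
3: -
4: -
5: 525 -> 155
6: 666 -> 986
7: 317
8: -
9: 759 -> 419 -> 89

2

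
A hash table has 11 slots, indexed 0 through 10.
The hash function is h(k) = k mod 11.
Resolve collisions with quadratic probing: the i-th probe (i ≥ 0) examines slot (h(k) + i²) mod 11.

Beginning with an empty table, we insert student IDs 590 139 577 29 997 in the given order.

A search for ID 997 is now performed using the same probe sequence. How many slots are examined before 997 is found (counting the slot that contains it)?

5

Insert 590: h=7, slot 7 empty → index 7.
Insert 139: h=7, slot 7 occupied → index 8.
Insert 577: h=5, slot 5 empty → index 5.
Insert 29: h=7, slots 7,8 occupied → index 0.
Insert 997: h=7, slots 7,8,0,5 occupied → index 1.
Table: [29, 997, -, -, -, 577, -, 590, 139, -, -]
Lookup 997: h=7, probe 7,8,0,5,1 → found at 1.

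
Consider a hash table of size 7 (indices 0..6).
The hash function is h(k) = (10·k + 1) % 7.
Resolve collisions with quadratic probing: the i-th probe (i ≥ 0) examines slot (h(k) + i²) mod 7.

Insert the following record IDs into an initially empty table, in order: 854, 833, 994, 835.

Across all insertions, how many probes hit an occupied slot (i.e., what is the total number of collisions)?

3

854 hashes to 1; slot 1 is free => place at 1.
833 hashes to 1; 1 taken => place at 2.
994 hashes to 1; 1,2 taken => place at 5.
835 hashes to 0; slot 0 is free => place at 0.
Table: [835, 854, 833, ., ., 994, .]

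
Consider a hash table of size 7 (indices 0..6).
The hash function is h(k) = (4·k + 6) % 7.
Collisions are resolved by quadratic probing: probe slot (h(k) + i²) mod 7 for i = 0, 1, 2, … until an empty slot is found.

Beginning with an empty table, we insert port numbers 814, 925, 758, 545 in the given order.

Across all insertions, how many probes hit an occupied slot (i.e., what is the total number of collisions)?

1

Insert 814: h=0, slot 0 empty → index 0.
Insert 925: h=3, slot 3 empty → index 3.
Insert 758: h=0, slot 0 occupied → index 1.
Insert 545: h=2, slot 2 empty → index 2.
Table: [814, 758, 545, 925, ∅, ∅, ∅]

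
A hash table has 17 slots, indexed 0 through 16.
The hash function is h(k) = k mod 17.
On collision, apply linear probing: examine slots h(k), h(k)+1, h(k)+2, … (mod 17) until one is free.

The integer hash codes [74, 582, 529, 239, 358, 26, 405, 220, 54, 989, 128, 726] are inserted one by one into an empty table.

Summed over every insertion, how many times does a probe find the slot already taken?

9

74 hashes to 6; slot 6 is free -> place at 6.
582 hashes to 4; slot 4 is free -> place at 4.
529 hashes to 2; slot 2 is free -> place at 2.
239 hashes to 1; slot 1 is free -> place at 1.
358 hashes to 1; 1,2 taken -> place at 3.
26 hashes to 9; slot 9 is free -> place at 9.
405 hashes to 14; slot 14 is free -> place at 14.
220 hashes to 16; slot 16 is free -> place at 16.
54 hashes to 3; 3,4 taken -> place at 5.
989 hashes to 3; 3,4,5,6 taken -> place at 7.
128 hashes to 9; 9 taken -> place at 10.
726 hashes to 12; slot 12 is free -> place at 12.
Table: [∅, 239, 529, 358, 582, 54, 74, 989, ∅, 26, 128, ∅, 726, ∅, 405, ∅, 220]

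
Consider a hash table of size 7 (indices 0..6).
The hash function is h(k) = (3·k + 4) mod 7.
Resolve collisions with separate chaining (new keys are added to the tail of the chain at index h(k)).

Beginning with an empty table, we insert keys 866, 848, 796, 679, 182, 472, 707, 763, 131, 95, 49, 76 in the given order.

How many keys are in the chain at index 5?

3

Insert 866: h=5, bucket 5 empty -> new chain.
Insert 848: h=0, bucket 0 empty -> new chain.
Insert 796: h=5, bucket 5 nonempty -> append to chain.
Insert 679: h=4, bucket 4 empty -> new chain.
Insert 182: h=4, bucket 4 nonempty -> append to chain.
Insert 472: h=6, bucket 6 empty -> new chain.
Insert 707: h=4, bucket 4 nonempty -> append to chain.
Insert 763: h=4, bucket 4 nonempty -> append to chain.
Insert 131: h=5, bucket 5 nonempty -> append to chain.
Insert 95: h=2, bucket 2 empty -> new chain.
Insert 49: h=4, bucket 4 nonempty -> append to chain.
Insert 76: h=1, bucket 1 empty -> new chain.
Final buckets:
0: 848
1: 76
2: 95
3: —
4: 679 -> 182 -> 707 -> 763 -> 49
5: 866 -> 796 -> 131
6: 472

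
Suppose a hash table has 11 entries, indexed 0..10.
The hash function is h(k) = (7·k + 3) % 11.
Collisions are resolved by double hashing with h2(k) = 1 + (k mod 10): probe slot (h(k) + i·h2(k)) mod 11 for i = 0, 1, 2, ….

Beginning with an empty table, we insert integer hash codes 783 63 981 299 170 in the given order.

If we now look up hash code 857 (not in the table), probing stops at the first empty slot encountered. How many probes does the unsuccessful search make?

783 hashes to 6; slot 6 is free => place at 6.
63 hashes to 4; slot 4 is free => place at 4.
981 hashes to 6, h2=2; 6 taken => place at 8.
299 hashes to 6, h2=10; 6 taken => place at 5.
170 hashes to 5, h2=1; 5,6 taken => place at 7.
Table: [∅, ∅, ∅, ∅, 63, 299, 783, 170, 981, ∅, ∅]
Lookup 857: h=7, h2=8, probe 7,4,1 → slot 1 empty, not found.

3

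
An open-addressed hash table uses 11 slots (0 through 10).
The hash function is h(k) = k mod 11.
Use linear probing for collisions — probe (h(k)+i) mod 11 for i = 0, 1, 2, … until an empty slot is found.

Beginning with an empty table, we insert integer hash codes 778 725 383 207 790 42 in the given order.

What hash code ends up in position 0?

207

Insert 778: h=8, slot 8 empty => index 8.
Insert 725: h=10, slot 10 empty => index 10.
Insert 383: h=9, slot 9 empty => index 9.
Insert 207: h=9, slots 9,10 occupied => index 0.
Insert 790: h=9, slots 9,10,0 occupied => index 1.
Insert 42: h=9, slots 9,10,0,1 occupied => index 2.
Table: [207, 790, 42, ∅, ∅, ∅, ∅, ∅, 778, 383, 725]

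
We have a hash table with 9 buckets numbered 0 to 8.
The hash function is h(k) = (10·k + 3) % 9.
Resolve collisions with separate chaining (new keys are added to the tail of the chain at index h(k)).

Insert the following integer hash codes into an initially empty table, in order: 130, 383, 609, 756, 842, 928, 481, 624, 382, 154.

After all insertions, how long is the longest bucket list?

3

Insert 130: h=7, bucket 7 empty → new chain.
Insert 383: h=8, bucket 8 empty → new chain.
Insert 609: h=0, bucket 0 empty → new chain.
Insert 756: h=3, bucket 3 empty → new chain.
Insert 842: h=8, bucket 8 nonempty → append to chain.
Insert 928: h=4, bucket 4 empty → new chain.
Insert 481: h=7, bucket 7 nonempty → append to chain.
Insert 624: h=6, bucket 6 empty → new chain.
Insert 382: h=7, bucket 7 nonempty → append to chain.
Insert 154: h=4, bucket 4 nonempty → append to chain.
Final buckets:
0: 609
1: —
2: —
3: 756
4: 928 -> 154
5: —
6: 624
7: 130 -> 481 -> 382
8: 383 -> 842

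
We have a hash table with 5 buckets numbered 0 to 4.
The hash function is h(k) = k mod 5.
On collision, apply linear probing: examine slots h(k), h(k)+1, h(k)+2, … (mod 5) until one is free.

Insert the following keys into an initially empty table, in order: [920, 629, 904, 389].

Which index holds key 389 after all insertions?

2

Insert 920: h=0, slot 0 empty → index 0.
Insert 629: h=4, slot 4 empty → index 4.
Insert 904: h=4, slots 4,0 occupied → index 1.
Insert 389: h=4, slots 4,0,1 occupied → index 2.
Table: [920, 904, 389, -, 629]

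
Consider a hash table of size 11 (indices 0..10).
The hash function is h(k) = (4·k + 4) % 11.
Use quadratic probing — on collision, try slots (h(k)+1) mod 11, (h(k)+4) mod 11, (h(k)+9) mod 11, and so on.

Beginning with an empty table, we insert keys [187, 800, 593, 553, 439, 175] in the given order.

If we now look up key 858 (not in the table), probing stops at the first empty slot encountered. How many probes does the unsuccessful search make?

187 hashes to 4; slot 4 is free → place at 4.
800 hashes to 3; slot 3 is free → place at 3.
593 hashes to 0; slot 0 is free → place at 0.
553 hashes to 5; slot 5 is free → place at 5.
439 hashes to 0; 0 taken → place at 1.
175 hashes to 0; 0,1,4 taken → place at 9.
Table: [593, 439, -, 800, 187, 553, -, -, -, 175, -]
Lookup 858: h=4, probe 4,5,8 → slot 8 empty, not found.

3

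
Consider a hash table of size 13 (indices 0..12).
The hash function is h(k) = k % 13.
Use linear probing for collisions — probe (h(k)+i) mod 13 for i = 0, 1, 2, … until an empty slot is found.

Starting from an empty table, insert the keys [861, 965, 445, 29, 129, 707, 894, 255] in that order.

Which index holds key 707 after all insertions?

7

Insert 861: h=3, slot 3 empty -> index 3.
Insert 965: h=3, slot 3 occupied -> index 4.
Insert 445: h=3, slots 3,4 occupied -> index 5.
Insert 29: h=3, slots 3,4,5 occupied -> index 6.
Insert 129: h=12, slot 12 empty -> index 12.
Insert 707: h=5, slots 5,6 occupied -> index 7.
Insert 894: h=10, slot 10 empty -> index 10.
Insert 255: h=8, slot 8 empty -> index 8.
Table: [., ., ., 861, 965, 445, 29, 707, 255, ., 894, ., 129]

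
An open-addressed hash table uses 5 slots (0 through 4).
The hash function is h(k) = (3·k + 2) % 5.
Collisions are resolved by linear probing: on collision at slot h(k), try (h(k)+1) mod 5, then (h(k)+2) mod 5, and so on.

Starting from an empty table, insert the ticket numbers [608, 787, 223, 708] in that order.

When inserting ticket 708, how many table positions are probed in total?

608: h=1 => slot 1
787: h=3 => slot 3
223: h=1, probe 1,2 => slot 2
708: h=1, probe 1,2,3,4 => slot 4
Table: [_, 608, 223, 787, 708]

4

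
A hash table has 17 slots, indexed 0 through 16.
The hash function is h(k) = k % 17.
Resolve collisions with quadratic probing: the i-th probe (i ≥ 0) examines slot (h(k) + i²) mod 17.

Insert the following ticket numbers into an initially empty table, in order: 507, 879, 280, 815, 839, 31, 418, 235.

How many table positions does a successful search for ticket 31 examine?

507: h=14 => slot 14
879: h=12 => slot 12
280: h=8 => slot 8
815: h=16 => slot 16
839: h=6 => slot 6
31: h=14, probe 14,15 => slot 15
418: h=10 => slot 10
235: h=14, probe 14,15,1 => slot 1
Table: [-, 235, -, -, -, -, 839, -, 280, -, 418, -, 879, -, 507, 31, 815]
Lookup 31: h=14, probe 14,15 → found at 15.

2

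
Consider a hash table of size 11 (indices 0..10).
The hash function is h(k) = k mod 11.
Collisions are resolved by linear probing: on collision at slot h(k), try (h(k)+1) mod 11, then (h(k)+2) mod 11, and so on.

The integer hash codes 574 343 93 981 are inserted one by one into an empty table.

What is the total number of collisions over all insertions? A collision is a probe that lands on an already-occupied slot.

3

574: h=2 → slot 2
343: h=2, probe 2,3 → slot 3
93: h=5 → slot 5
981: h=2, probe 2,3,4 → slot 4
Table: [., ., 574, 343, 981, 93, ., ., ., ., .]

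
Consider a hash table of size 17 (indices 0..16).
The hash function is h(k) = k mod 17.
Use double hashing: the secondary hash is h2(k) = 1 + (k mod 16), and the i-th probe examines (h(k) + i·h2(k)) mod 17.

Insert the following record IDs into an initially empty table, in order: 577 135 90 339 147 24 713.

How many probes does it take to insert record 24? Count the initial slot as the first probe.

577: h=16 -> slot 16
135: h=16, h2=8, probe 16,7 -> slot 7
90: h=5 -> slot 5
339: h=16, h2=4, probe 16,3 -> slot 3
147: h=11 -> slot 11
24: h=7, h2=9, probe 7,16,8 -> slot 8
713: h=16, h2=10, probe 16,9 -> slot 9
Table: [∅, ∅, ∅, 339, ∅, 90, ∅, 135, 24, 713, ∅, 147, ∅, ∅, ∅, ∅, 577]

3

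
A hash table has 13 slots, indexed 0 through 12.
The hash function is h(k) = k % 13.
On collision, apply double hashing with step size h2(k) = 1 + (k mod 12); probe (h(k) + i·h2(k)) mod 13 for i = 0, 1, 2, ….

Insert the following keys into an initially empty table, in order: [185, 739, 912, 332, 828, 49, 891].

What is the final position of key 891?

6

Insert 185: h=3, slot 3 empty → index 3.
Insert 739: h=11, slot 11 empty → index 11.
Insert 912: h=2, slot 2 empty → index 2.
Insert 332: h=7, slot 7 empty → index 7.
Insert 828: h=9, slot 9 empty → index 9.
Insert 49: h=10, slot 10 empty → index 10.
Insert 891: h=7, h2=4, slots 7,11,2 occupied → index 6.
Table: [., ., 912, 185, ., ., 891, 332, ., 828, 49, 739, .]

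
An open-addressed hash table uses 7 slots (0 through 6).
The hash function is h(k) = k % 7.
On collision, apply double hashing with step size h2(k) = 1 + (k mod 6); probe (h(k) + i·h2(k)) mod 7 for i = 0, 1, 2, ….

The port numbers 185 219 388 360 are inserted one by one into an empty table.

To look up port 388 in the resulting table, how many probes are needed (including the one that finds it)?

185 hashes to 3; slot 3 is free → place at 3.
219 hashes to 2; slot 2 is free → place at 2.
388 hashes to 3, h2=5; 3 taken → place at 1.
360 hashes to 3, h2=1; 3 taken → place at 4.
Table: [∅, 388, 219, 185, 360, ∅, ∅]
Lookup 388: h=3, h2=5, probe 3,1 → found at 1.

2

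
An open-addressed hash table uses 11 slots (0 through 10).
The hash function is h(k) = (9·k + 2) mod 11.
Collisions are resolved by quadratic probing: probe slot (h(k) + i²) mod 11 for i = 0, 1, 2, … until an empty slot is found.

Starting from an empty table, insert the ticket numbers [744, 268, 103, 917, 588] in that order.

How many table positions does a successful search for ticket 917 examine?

Insert 744: h=10, slot 10 empty => index 10.
Insert 268: h=5, slot 5 empty => index 5.
Insert 103: h=5, slot 5 occupied => index 6.
Insert 917: h=5, slots 5,6 occupied => index 9.
Insert 588: h=3, slot 3 empty => index 3.
Table: [_, _, _, 588, _, 268, 103, _, _, 917, 744]
Lookup 917: h=5, probe 5,6,9 → found at 9.

3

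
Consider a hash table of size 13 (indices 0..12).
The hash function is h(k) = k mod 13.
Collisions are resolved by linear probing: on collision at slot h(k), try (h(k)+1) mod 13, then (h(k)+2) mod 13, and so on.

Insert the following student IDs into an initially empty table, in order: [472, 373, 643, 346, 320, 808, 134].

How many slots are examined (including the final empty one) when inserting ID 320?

472 hashes to 4; slot 4 is free → place at 4.
373 hashes to 9; slot 9 is free → place at 9.
643 hashes to 6; slot 6 is free → place at 6.
346 hashes to 8; slot 8 is free → place at 8.
320 hashes to 8; 8,9 taken → place at 10.
808 hashes to 2; slot 2 is free → place at 2.
134 hashes to 4; 4 taken → place at 5.
Table: [-, -, 808, -, 472, 134, 643, -, 346, 373, 320, -, -]

3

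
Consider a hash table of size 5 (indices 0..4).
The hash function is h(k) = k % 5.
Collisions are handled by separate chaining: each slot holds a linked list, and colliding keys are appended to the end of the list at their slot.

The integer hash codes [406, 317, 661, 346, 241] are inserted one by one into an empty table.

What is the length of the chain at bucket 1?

4

406 -> bucket 1
317 -> bucket 2
661 -> bucket 1 (collision)
346 -> bucket 1 (collision)
241 -> bucket 1 (collision)
Final buckets:
0: -
1: 406 -> 661 -> 346 -> 241
2: 317
3: -
4: -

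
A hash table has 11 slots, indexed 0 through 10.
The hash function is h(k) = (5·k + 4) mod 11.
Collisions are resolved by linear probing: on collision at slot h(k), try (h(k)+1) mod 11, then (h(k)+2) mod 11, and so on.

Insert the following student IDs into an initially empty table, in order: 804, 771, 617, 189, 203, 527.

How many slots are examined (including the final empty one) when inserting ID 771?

2

804 hashes to 9; slot 9 is free -> place at 9.
771 hashes to 9; 9 taken -> place at 10.
617 hashes to 9; 9,10 taken -> place at 0.
189 hashes to 3; slot 3 is free -> place at 3.
203 hashes to 7; slot 7 is free -> place at 7.
527 hashes to 10; 10,0 taken -> place at 1.
Table: [617, 527, —, 189, —, —, —, 203, —, 804, 771]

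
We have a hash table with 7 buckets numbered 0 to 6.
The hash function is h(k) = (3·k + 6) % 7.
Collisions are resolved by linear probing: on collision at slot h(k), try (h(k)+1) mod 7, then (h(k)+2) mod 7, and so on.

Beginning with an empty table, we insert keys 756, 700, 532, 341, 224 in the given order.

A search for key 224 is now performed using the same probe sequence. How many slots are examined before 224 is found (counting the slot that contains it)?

Insert 756: h=6, slot 6 empty -> index 6.
Insert 700: h=6, slot 6 occupied -> index 0.
Insert 532: h=6, slots 6,0 occupied -> index 1.
Insert 341: h=0, slots 0,1 occupied -> index 2.
Insert 224: h=6, slots 6,0,1,2 occupied -> index 3.
Table: [700, 532, 341, 224, ., ., 756]
Lookup 224: h=6, probe 6,0,1,2,3 → found at 3.

5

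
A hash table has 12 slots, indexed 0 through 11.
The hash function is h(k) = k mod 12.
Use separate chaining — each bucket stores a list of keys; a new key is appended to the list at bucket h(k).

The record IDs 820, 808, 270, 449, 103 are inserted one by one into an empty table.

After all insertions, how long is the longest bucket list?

2

820 → bucket 4
808 → bucket 4 (collision)
270 → bucket 6
449 → bucket 5
103 → bucket 7
Final buckets:
0: _
1: _
2: _
3: _
4: 820 -> 808
5: 449
6: 270
7: 103
8: _
9: _
10: _
11: _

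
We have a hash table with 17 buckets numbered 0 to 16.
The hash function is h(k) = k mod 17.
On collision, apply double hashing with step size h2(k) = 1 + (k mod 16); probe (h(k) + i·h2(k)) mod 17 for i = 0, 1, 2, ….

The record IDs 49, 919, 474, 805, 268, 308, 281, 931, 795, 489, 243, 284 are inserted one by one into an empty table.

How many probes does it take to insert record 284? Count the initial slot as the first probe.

49: h=15 → slot 15
919: h=1 → slot 1
474: h=15, h2=11, probe 15,9 → slot 9
805: h=6 → slot 6
268: h=13 → slot 13
308: h=2 → slot 2
281: h=9, h2=10, probe 9,2,12 → slot 12
931: h=13, h2=4, probe 13,0 → slot 0
795: h=13, h2=12, probe 13,8 → slot 8
489: h=13, h2=10, probe 13,6,16 → slot 16
243: h=5 → slot 5
284: h=12, h2=13, probe 12,8,4 → slot 4
Table: [931, 919, 308, ∅, 284, 243, 805, ∅, 795, 474, ∅, ∅, 281, 268, ∅, 49, 489]

3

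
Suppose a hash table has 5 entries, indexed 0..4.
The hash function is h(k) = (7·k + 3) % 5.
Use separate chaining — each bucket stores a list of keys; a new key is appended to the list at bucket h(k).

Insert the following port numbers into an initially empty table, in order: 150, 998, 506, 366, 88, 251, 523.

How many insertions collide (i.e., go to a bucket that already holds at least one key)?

4

Insert 150: h=3, bucket 3 empty -> new chain.
Insert 998: h=4, bucket 4 empty -> new chain.
Insert 506: h=0, bucket 0 empty -> new chain.
Insert 366: h=0, bucket 0 nonempty -> append to chain.
Insert 88: h=4, bucket 4 nonempty -> append to chain.
Insert 251: h=0, bucket 0 nonempty -> append to chain.
Insert 523: h=4, bucket 4 nonempty -> append to chain.
Final buckets:
0: 506 -> 366 -> 251
1: ∅
2: ∅
3: 150
4: 998 -> 88 -> 523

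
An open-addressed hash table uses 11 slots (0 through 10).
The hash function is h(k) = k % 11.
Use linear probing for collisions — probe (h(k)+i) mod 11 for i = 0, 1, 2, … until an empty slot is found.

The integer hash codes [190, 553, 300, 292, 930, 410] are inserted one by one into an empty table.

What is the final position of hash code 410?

8

190: h=3 → slot 3
553: h=3, probe 3,4 → slot 4
300: h=3, probe 3,4,5 → slot 5
292: h=6 → slot 6
930: h=6, probe 6,7 → slot 7
410: h=3, probe 3,4,5,6,7,8 → slot 8
Table: [., ., ., 190, 553, 300, 292, 930, 410, ., .]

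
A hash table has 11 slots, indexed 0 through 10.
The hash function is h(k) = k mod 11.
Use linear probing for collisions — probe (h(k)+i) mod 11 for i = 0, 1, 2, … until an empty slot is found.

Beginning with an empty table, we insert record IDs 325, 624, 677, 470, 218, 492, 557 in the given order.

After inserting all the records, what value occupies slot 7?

677

325 hashes to 6; slot 6 is free => place at 6.
624 hashes to 8; slot 8 is free => place at 8.
677 hashes to 6; 6 taken => place at 7.
470 hashes to 8; 8 taken => place at 9.
218 hashes to 9; 9 taken => place at 10.
492 hashes to 8; 8,9,10 taken => place at 0.
557 hashes to 7; 7,8,9,10,0 taken => place at 1.
Table: [492, 557, ., ., ., ., 325, 677, 624, 470, 218]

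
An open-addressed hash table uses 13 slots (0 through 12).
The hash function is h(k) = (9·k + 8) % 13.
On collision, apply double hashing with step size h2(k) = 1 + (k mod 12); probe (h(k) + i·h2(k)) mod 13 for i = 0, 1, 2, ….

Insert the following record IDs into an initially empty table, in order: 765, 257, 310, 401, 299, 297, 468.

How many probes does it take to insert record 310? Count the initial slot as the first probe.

2

765 hashes to 3; slot 3 is free → place at 3.
257 hashes to 7; slot 7 is free → place at 7.
310 hashes to 3, h2=11; 3 taken → place at 1.
401 hashes to 3, h2=6; 3 taken → place at 9.
299 hashes to 8; slot 8 is free → place at 8.
297 hashes to 3, h2=10; 3 taken → place at 0.
468 hashes to 8, h2=1; 8,9 taken → place at 10.
Table: [297, 310, _, 765, _, _, _, 257, 299, 401, 468, _, _]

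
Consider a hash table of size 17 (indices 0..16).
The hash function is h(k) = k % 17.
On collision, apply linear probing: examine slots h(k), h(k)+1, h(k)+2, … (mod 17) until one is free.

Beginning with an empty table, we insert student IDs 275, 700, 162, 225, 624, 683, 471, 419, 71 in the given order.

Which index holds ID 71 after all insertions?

275 hashes to 3; slot 3 is free → place at 3.
700 hashes to 3; 3 taken → place at 4.
162 hashes to 9; slot 9 is free → place at 9.
225 hashes to 4; 4 taken → place at 5.
624 hashes to 12; slot 12 is free → place at 12.
683 hashes to 3; 3,4,5 taken → place at 6.
471 hashes to 12; 12 taken → place at 13.
419 hashes to 11; slot 11 is free → place at 11.
71 hashes to 3; 3,4,5,6 taken → place at 7.
Table: [∅, ∅, ∅, 275, 700, 225, 683, 71, ∅, 162, ∅, 419, 624, 471, ∅, ∅, ∅]

7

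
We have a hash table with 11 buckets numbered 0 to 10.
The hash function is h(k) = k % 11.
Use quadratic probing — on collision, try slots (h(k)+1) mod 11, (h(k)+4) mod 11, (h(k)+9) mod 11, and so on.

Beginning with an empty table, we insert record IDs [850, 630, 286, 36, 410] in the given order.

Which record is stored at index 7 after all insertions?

36

Insert 850: h=3, slot 3 empty -> index 3.
Insert 630: h=3, slot 3 occupied -> index 4.
Insert 286: h=0, slot 0 empty -> index 0.
Insert 36: h=3, slots 3,4 occupied -> index 7.
Insert 410: h=3, slots 3,4,7 occupied -> index 1.
Table: [286, 410, ., 850, 630, ., ., 36, ., ., .]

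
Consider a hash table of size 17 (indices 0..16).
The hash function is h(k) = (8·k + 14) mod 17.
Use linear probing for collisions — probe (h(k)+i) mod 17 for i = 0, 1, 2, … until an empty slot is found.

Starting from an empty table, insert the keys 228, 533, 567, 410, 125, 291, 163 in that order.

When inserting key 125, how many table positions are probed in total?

228: h=2 → slot 2
533: h=11 → slot 11
567: h=11, probe 11,12 → slot 12
410: h=13 → slot 13
125: h=11, probe 11,12,13,14 → slot 14
291: h=13, probe 13,14,15 → slot 15
163: h=9 → slot 9
Table: [∅, ∅, 228, ∅, ∅, ∅, ∅, ∅, ∅, 163, ∅, 533, 567, 410, 125, 291, ∅]

4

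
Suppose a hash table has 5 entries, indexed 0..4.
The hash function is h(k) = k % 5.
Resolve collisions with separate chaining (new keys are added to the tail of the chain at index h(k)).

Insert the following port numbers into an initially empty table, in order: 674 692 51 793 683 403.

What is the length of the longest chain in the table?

3

Insert 674: h=4, bucket 4 empty -> new chain.
Insert 692: h=2, bucket 2 empty -> new chain.
Insert 51: h=1, bucket 1 empty -> new chain.
Insert 793: h=3, bucket 3 empty -> new chain.
Insert 683: h=3, bucket 3 nonempty -> append to chain.
Insert 403: h=3, bucket 3 nonempty -> append to chain.
Final buckets:
0: -
1: 51
2: 692
3: 793 -> 683 -> 403
4: 674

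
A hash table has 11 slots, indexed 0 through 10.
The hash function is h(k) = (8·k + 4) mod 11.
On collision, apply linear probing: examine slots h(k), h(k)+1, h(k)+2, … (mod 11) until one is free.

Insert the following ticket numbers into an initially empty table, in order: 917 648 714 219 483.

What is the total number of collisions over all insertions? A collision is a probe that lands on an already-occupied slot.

6

917: h=3 => slot 3
648: h=7 => slot 7
714: h=7, probe 7,8 => slot 8
219: h=7, probe 7,8,9 => slot 9
483: h=7, probe 7,8,9,10 => slot 10
Table: [_, _, _, 917, _, _, _, 648, 714, 219, 483]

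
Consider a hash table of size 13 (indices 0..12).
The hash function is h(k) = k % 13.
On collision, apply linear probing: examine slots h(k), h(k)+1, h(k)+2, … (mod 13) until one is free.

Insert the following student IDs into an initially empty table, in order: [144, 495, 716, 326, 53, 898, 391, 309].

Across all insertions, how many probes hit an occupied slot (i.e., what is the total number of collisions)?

21

Insert 144: h=1, slot 1 empty → index 1.
Insert 495: h=1, slot 1 occupied → index 2.
Insert 716: h=1, slots 1,2 occupied → index 3.
Insert 326: h=1, slots 1,2,3 occupied → index 4.
Insert 53: h=1, slots 1,2,3,4 occupied → index 5.
Insert 898: h=1, slots 1,2,3,4,5 occupied → index 6.
Insert 391: h=1, slots 1,2,3,4,5,6 occupied → index 7.
Insert 309: h=10, slot 10 empty → index 10.
Table: [-, 144, 495, 716, 326, 53, 898, 391, -, -, 309, -, -]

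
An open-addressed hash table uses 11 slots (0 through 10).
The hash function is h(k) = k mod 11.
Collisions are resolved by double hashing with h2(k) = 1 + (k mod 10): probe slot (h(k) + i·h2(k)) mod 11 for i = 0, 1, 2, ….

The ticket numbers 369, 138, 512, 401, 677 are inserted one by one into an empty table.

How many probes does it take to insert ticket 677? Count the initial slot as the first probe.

Insert 369: h=6, slot 6 empty → index 6.
Insert 138: h=6, h2=9, slot 6 occupied → index 4.
Insert 512: h=6, h2=3, slot 6 occupied → index 9.
Insert 401: h=5, slot 5 empty → index 5.
Insert 677: h=6, h2=8, slot 6 occupied → index 3.
Table: [_, _, _, 677, 138, 401, 369, _, _, 512, _]

2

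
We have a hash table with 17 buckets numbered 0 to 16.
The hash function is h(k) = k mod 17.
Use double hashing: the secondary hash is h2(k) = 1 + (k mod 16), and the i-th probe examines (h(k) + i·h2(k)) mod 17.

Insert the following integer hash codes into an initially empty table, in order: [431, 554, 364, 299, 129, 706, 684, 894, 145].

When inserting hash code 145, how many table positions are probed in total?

2

431: h=6 → slot 6
554: h=10 → slot 10
364: h=7 → slot 7
299: h=10, h2=12, probe 10,5 → slot 5
129: h=10, h2=2, probe 10,12 → slot 12
706: h=9 → slot 9
684: h=4 → slot 4
894: h=10, h2=15, probe 10,8 → slot 8
145: h=9, h2=2, probe 9,11 → slot 11
Table: [-, -, -, -, 684, 299, 431, 364, 894, 706, 554, 145, 129, -, -, -, -]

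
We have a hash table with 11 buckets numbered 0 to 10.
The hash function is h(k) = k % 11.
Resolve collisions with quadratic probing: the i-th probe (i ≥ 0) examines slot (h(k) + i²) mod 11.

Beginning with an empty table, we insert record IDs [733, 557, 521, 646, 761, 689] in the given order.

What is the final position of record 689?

0

733 hashes to 7; slot 7 is free -> place at 7.
557 hashes to 7; 7 taken -> place at 8.
521 hashes to 4; slot 4 is free -> place at 4.
646 hashes to 8; 8 taken -> place at 9.
761 hashes to 2; slot 2 is free -> place at 2.
689 hashes to 7; 7,8 taken -> place at 0.
Table: [689, ., 761, ., 521, ., ., 733, 557, 646, .]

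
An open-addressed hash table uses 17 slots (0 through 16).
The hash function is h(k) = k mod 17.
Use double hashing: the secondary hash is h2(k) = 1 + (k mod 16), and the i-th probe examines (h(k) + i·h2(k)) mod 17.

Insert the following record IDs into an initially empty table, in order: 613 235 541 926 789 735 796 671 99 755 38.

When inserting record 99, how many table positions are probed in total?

Insert 613: h=1, slot 1 empty → index 1.
Insert 235: h=14, slot 14 empty → index 14.
Insert 541: h=14, h2=14, slot 14 occupied → index 11.
Insert 926: h=8, slot 8 empty → index 8.
Insert 789: h=7, slot 7 empty → index 7.
Insert 735: h=4, slot 4 empty → index 4.
Insert 796: h=14, h2=13, slot 14 occupied → index 10.
Insert 671: h=8, h2=16, slots 8,7 occupied → index 6.
Insert 99: h=14, h2=4, slots 14,1 occupied → index 5.
Insert 755: h=7, h2=4, slots 7,11 occupied → index 15.
Insert 38: h=4, h2=7, slots 4,11,1,8,15,5 occupied → index 12.
Table: [—, 613, —, —, 735, 99, 671, 789, 926, —, 796, 541, 38, —, 235, 755, —]

3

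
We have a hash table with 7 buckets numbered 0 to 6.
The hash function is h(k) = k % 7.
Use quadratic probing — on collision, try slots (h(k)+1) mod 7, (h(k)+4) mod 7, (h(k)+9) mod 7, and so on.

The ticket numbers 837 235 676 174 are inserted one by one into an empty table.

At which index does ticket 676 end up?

1

Insert 837: h=4, slot 4 empty -> index 4.
Insert 235: h=4, slot 4 occupied -> index 5.
Insert 676: h=4, slots 4,5 occupied -> index 1.
Insert 174: h=6, slot 6 empty -> index 6.
Table: [_, 676, _, _, 837, 235, 174]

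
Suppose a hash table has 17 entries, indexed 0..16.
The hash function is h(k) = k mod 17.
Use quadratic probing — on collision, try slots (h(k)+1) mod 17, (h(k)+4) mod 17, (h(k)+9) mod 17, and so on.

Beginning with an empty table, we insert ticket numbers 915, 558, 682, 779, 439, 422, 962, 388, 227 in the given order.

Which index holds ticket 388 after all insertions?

Insert 915: h=14, slot 14 empty → index 14.
Insert 558: h=14, slot 14 occupied → index 15.
Insert 682: h=2, slot 2 empty → index 2.
Insert 779: h=14, slots 14,15 occupied → index 1.
Insert 439: h=14, slots 14,15,1 occupied → index 6.
Insert 422: h=14, slots 14,15,1,6 occupied → index 13.
Insert 962: h=10, slot 10 empty → index 10.
Insert 388: h=14, slots 14,15,1,6,13 occupied → index 5.
Insert 227: h=6, slot 6 occupied → index 7.
Table: [., 779, 682, ., ., 388, 439, 227, ., ., 962, ., ., 422, 915, 558, .]

5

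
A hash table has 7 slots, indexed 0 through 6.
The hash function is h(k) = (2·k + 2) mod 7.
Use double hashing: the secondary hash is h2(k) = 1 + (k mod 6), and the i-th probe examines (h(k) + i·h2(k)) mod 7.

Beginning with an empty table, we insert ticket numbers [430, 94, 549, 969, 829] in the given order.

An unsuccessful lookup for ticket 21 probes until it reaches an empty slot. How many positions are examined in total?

4

430 hashes to 1; slot 1 is free → place at 1.
94 hashes to 1, h2=5; 1 taken → place at 6.
549 hashes to 1, h2=4; 1 taken → place at 5.
969 hashes to 1, h2=4; 1,5 taken → place at 2.
829 hashes to 1, h2=2; 1 taken → place at 3.
Table: [-, 430, 969, 829, -, 549, 94]
Lookup 21: h=2, h2=4, probe 2,6,3,0 → slot 0 empty, not found.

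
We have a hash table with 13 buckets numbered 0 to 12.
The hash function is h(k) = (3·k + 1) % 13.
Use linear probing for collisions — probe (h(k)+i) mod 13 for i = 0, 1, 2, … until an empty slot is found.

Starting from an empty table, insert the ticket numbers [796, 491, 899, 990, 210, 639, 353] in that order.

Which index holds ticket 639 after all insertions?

Insert 796: h=10, slot 10 empty -> index 10.
Insert 491: h=5, slot 5 empty -> index 5.
Insert 899: h=7, slot 7 empty -> index 7.
Insert 990: h=7, slot 7 occupied -> index 8.
Insert 210: h=7, slots 7,8 occupied -> index 9.
Insert 639: h=7, slots 7,8,9,10 occupied -> index 11.
Insert 353: h=7, slots 7,8,9,10,11 occupied -> index 12.
Table: [_, _, _, _, _, 491, _, 899, 990, 210, 796, 639, 353]

11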